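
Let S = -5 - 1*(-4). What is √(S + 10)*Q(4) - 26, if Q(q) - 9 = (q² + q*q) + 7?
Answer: 118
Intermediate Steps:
S = -1 (S = -5 + 4 = -1)
Q(q) = 16 + 2*q² (Q(q) = 9 + ((q² + q*q) + 7) = 9 + ((q² + q²) + 7) = 9 + (2*q² + 7) = 9 + (7 + 2*q²) = 16 + 2*q²)
√(S + 10)*Q(4) - 26 = √(-1 + 10)*(16 + 2*4²) - 26 = √9*(16 + 2*16) - 26 = 3*(16 + 32) - 26 = 3*48 - 26 = 144 - 26 = 118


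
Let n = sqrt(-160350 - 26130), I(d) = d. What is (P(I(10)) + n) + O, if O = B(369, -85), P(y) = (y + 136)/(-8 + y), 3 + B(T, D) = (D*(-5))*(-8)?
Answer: -3330 + 12*I*sqrt(1295) ≈ -3330.0 + 431.83*I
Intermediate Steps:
B(T, D) = -3 + 40*D (B(T, D) = -3 + (D*(-5))*(-8) = -3 - 5*D*(-8) = -3 + 40*D)
P(y) = (136 + y)/(-8 + y)
O = -3403 (O = -3 + 40*(-85) = -3 - 3400 = -3403)
n = 12*I*sqrt(1295) (n = sqrt(-186480) = 12*I*sqrt(1295) ≈ 431.83*I)
(P(I(10)) + n) + O = ((136 + 10)/(-8 + 10) + 12*I*sqrt(1295)) - 3403 = (146/2 + 12*I*sqrt(1295)) - 3403 = ((1/2)*146 + 12*I*sqrt(1295)) - 3403 = (73 + 12*I*sqrt(1295)) - 3403 = -3330 + 12*I*sqrt(1295)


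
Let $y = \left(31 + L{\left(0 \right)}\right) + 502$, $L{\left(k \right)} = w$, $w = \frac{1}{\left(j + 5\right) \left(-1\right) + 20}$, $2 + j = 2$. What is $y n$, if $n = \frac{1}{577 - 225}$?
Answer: $\frac{1999}{1320} \approx 1.5144$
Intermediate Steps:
$j = 0$ ($j = -2 + 2 = 0$)
$w = \frac{1}{15}$ ($w = \frac{1}{\left(0 + 5\right) \left(-1\right) + 20} = \frac{1}{5 \left(-1\right) + 20} = \frac{1}{-5 + 20} = \frac{1}{15} \approx 0.066667$)
$L{\left(k \right)} = \frac{1}{15}$
$y = \frac{7996}{15}$ ($y = \left(31 + \frac{1}{15}\right) + 502 = \frac{466}{15} + 502 = \frac{7996}{15} \approx 533.07$)
$n = \frac{1}{352} \approx 0.0028409$
$y n = \frac{7996}{15} \cdot \frac{1}{352} = \frac{1999}{1320}$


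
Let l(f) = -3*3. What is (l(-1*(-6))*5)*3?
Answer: -135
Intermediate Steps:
l(f) = -9
(l(-1*(-6))*5)*3 = -9*5*3 = -45*3 = -135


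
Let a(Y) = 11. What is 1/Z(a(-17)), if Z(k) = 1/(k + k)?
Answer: 22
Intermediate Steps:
Z(k) = 1/(2*k)
1/Z(a(-17)) = 1/((½)/11) = 1/((½)*(1/11)) = 1/(1/22) = 22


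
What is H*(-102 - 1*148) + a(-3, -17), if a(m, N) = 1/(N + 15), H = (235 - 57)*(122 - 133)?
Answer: 978999/2 ≈ 4.8950e+5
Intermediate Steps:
H = -1958 (H = 178*(-11) = -1958)
a(m, N) = 1/(15 + N)
H*(-102 - 1*148) + a(-3, -17) = -1958*(-102 - 1*148) + 1/(15 - 17) = -1958*(-102 - 148) + 1/(-2) = -1958*(-250) - ½ = 489500 - ½ = 978999/2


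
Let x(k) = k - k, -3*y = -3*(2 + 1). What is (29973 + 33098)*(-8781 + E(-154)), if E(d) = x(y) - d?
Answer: -544113517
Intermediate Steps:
y = 3 (y = -(-1)*(2 + 1) = -(-1)*3 = -⅓*(-9) = 3)
x(k) = 0
E(d) = -d (E(d) = 0 - d = -d)
(29973 + 33098)*(-8781 + E(-154)) = (29973 + 33098)*(-8781 - 1*(-154)) = 63071*(-8781 + 154) = 63071*(-8627) = -544113517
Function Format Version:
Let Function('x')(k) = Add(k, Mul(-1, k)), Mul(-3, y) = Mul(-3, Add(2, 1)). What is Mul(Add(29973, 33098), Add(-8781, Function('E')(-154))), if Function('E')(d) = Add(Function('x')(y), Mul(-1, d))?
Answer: -544113517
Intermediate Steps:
y = 3 (y = Mul(Rational(-1, 3), Mul(-3, Add(2, 1))) = Mul(Rational(-1, 3), Mul(-3, 3)) = Mul(Rational(-1, 3), -9) = 3)
Function('x')(k) = 0
Function('E')(d) = Mul(-1, d) (Function('E')(d) = Add(0, Mul(-1, d)) = Mul(-1, d))
Mul(Add(29973, 33098), Add(-8781, Function('E')(-154))) = Mul(Add(29973, 33098), Add(-8781, Mul(-1, -154))) = Mul(63071, Add(-8781, 154)) = Mul(63071, -8627) = -544113517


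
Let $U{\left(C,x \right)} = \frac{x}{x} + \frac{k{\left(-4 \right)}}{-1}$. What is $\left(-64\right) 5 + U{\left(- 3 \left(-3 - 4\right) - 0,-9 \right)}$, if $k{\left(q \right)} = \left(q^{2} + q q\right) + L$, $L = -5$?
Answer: $-346$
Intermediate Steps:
$k{\left(q \right)} = -5 + 2 q^{2}$ ($k{\left(q \right)} = \left(q^{2} + q q\right) - 5 = \left(q^{2} + q^{2}\right) - 5 = 2 q^{2} - 5 = -5 + 2 q^{2}$)
$U{\left(C,x \right)} = -26$ ($U{\left(C,x \right)} = \frac{x}{x} + \frac{-5 + 2 \left(-4\right)^{2}}{-1} = 1 + \left(-5 + 2 \cdot 16\right) \left(-1\right) = 1 + \left(-5 + 32\right) \left(-1\right) = 1 + 27 \left(-1\right) = 1 - 27 = -26$)
$\left(-64\right) 5 + U{\left(- 3 \left(-3 - 4\right) - 0,-9 \right)} = \left(-64\right) 5 - 26 = -320 - 26 = -346$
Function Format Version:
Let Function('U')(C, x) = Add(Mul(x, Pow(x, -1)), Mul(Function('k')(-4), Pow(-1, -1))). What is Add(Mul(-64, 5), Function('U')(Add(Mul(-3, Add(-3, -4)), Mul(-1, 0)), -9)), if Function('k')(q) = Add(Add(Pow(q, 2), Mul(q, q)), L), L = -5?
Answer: -346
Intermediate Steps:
Function('k')(q) = Add(-5, Mul(2, Pow(q, 2))) (Function('k')(q) = Add(Add(Pow(q, 2), Mul(q, q)), -5) = Add(Add(Pow(q, 2), Pow(q, 2)), -5) = Add(Mul(2, Pow(q, 2)), -5) = Add(-5, Mul(2, Pow(q, 2))))
Function('U')(C, x) = -26 (Function('U')(C, x) = Add(Mul(x, Pow(x, -1)), Mul(Add(-5, Mul(2, Pow(-4, 2))), Pow(-1, -1))) = Add(1, Mul(Add(-5, Mul(2, 16)), -1)) = Add(1, Mul(Add(-5, 32), -1)) = Add(1, Mul(27, -1)) = Add(1, -27) = -26)
Add(Mul(-64, 5), Function('U')(Add(Mul(-3, Add(-3, -4)), Mul(-1, 0)), -9)) = Add(Mul(-64, 5), -26) = Add(-320, -26) = -346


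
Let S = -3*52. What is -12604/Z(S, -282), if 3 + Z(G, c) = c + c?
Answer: 12604/567 ≈ 22.229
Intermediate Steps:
S = -156
Z(G, c) = -3 + 2*c (Z(G, c) = -3 + (c + c) = -3 + 2*c)
-12604/Z(S, -282) = -12604/(-3 + 2*(-282)) = -12604/(-3 - 564) = -12604/(-567) = -12604*(-1/567) = 12604/567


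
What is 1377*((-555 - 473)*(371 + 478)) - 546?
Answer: -1201807590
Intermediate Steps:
1377*((-555 - 473)*(371 + 478)) - 546 = 1377*(-1028*849) - 546 = 1377*(-872772) - 546 = -1201807044 - 546 = -1201807590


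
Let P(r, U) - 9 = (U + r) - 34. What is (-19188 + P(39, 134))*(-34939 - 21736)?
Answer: 1079092000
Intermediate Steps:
P(r, U) = -25 + U + r (P(r, U) = 9 + ((U + r) - 34) = 9 + (-34 + U + r) = -25 + U + r)
(-19188 + P(39, 134))*(-34939 - 21736) = (-19188 + (-25 + 134 + 39))*(-34939 - 21736) = (-19188 + 148)*(-56675) = -19040*(-56675) = 1079092000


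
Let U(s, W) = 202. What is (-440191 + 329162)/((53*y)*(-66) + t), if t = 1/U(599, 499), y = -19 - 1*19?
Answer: -22427858/26850649 ≈ -0.83528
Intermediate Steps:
y = -38 (y = -19 - 19 = -38)
t = 1/202 ≈ 0.0049505
(-440191 + 329162)/((53*y)*(-66) + t) = (-440191 + 329162)/((53*(-38))*(-66) + 1/202) = -111029/(-2014*(-66) + 1/202) = -111029/(132924 + 1/202) = -111029/26850649/202 = -111029*202/26850649 = -22427858/26850649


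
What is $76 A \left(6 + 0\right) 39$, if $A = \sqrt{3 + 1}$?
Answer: $35568$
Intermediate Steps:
$A = 2$ ($A = \sqrt{4} = 2$)
$76 A \left(6 + 0\right) 39 = 76 \cdot 2 \left(6 + 0\right) 39 = 76 \cdot 2 \cdot 6 \cdot 39 = 76 \cdot 12 \cdot 39 = 912 \cdot 39 = 35568$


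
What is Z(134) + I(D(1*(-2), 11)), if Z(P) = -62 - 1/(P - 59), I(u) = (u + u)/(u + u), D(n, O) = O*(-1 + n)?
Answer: -4576/75 ≈ -61.013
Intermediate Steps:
I(u) = 1 (I(u) = (2*u)/((2*u)) = (2*u)*(1/(2*u)) = 1)
Z(P) = -62 - 1/(-59 + P)
Z(134) + I(D(1*(-2), 11)) = (3657 - 62*134)/(-59 + 134) + 1 = (3657 - 8308)/75 + 1 = (1/75)*(-4651) + 1 = -4651/75 + 1 = -4576/75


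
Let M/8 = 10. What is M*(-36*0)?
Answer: 0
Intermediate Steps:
M = 80 (M = 8*10 = 80)
M*(-36*0) = 80*(-36*0) = 80*0 = 0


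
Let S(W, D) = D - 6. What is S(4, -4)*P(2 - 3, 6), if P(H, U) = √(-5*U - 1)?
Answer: -10*I*√31 ≈ -55.678*I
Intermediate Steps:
S(W, D) = -6 + D
P(H, U) = √(-1 - 5*U)
S(4, -4)*P(2 - 3, 6) = (-6 - 4)*√(-1 - 5*6) = -10*√(-1 - 30) = -10*I*√31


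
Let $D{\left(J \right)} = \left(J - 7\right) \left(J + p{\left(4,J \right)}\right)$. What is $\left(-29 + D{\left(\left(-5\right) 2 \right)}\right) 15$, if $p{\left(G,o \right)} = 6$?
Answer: $585$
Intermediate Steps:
$D{\left(J \right)} = \left(-7 + J\right) \left(6 + J\right)$ ($D{\left(J \right)} = \left(J - 7\right) \left(J + 6\right) = \left(-7 + J\right) \left(6 + J\right)$)
$\left(-29 + D{\left(\left(-5\right) 2 \right)}\right) 15 = \left(-29 - \left(42 - 100 - 10\right)\right) 15 = \left(-29 - \left(32 - 100\right)\right) 15 = \left(-29 + \left(-42 + 100 + 10\right)\right) 15 = \left(-29 + 68\right) 15 = 39 \cdot 15 = 585$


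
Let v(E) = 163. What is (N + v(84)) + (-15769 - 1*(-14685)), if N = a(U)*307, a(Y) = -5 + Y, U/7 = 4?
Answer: 6140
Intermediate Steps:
U = 28 (U = 7*4 = 28)
N = 7061 (N = (-5 + 28)*307 = 23*307 = 7061)
(N + v(84)) + (-15769 - 1*(-14685)) = (7061 + 163) + (-15769 - 1*(-14685)) = 7224 + (-15769 + 14685) = 7224 - 1084 = 6140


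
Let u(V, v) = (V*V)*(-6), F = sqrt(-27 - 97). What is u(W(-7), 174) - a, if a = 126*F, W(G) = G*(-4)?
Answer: -4704 - 252*I*sqrt(31) ≈ -4704.0 - 1403.1*I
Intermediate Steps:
F = 2*I*sqrt(31) (F = sqrt(-124) = 2*I*sqrt(31) ≈ 11.136*I)
W(G) = -4*G
u(V, v) = -6*V**2 (u(V, v) = V**2*(-6) = -6*V**2)
a = 252*I*sqrt(31) (a = 126*(2*I*sqrt(31)) = 252*I*sqrt(31) ≈ 1403.1*I)
u(W(-7), 174) - a = -6*(-4*(-7))**2 - 252*I*sqrt(31) = -6*28**2 - 252*I*sqrt(31) = -6*784 - 252*I*sqrt(31) = -4704 - 252*I*sqrt(31)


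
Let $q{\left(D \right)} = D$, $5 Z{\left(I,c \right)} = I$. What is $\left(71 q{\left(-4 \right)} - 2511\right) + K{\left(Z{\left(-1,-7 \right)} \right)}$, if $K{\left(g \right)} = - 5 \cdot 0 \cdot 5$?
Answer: $-2795$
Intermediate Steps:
$Z{\left(I,c \right)} = \frac{I}{5}$
$K{\left(g \right)} = 0$ ($K{\left(g \right)} = \left(-5\right) 0 = 0$)
$\left(71 q{\left(-4 \right)} - 2511\right) + K{\left(Z{\left(-1,-7 \right)} \right)} = \left(71 \left(-4\right) - 2511\right) + 0 = \left(-284 - 2511\right) + 0 = -2795 + 0 = -2795$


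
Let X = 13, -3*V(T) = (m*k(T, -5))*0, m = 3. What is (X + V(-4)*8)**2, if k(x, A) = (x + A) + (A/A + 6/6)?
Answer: 169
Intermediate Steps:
k(x, A) = 2 + A + x (k(x, A) = (A + x) + (1 + 6*(1/6)) = (A + x) + (1 + 1) = (A + x) + 2 = 2 + A + x)
V(T) = 0 (V(T) = -3*(2 - 5 + T)*0/3 = -3*(-3 + T)*0/3 = -(-9 + 3*T)*0/3 = -1/3*0 = 0)
(X + V(-4)*8)**2 = (13 + 0*8)**2 = (13 + 0)**2 = 13**2 = 169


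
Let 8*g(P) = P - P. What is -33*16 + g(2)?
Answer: -528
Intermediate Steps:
g(P) = 0 (g(P) = (P - P)/8 = (⅛)*0 = 0)
-33*16 + g(2) = -33*16 + 0 = -528 + 0 = -528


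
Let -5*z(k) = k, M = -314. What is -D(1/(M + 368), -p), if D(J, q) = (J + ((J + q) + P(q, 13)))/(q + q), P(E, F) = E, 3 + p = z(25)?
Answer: -433/432 ≈ -1.0023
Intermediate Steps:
z(k) = -k/5
p = -8 (p = -3 - ⅕*25 = -3 - 5 = -8)
D(J, q) = (2*J + 2*q)/(2*q) (D(J, q) = (J + ((J + q) + q))/(q + q) = (J + (J + 2*q))/((2*q)) = (2*J + 2*q)*(1/(2*q)) = (2*J + 2*q)/(2*q))
-D(1/(M + 368), -p) = -(1/(-314 + 368) - 1*(-8))/((-1*(-8))) = -(1/54 + 8)/8 = -433/(8*54) = -1*433/432 = -433/432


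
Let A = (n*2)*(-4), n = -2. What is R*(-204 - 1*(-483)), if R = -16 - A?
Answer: -8928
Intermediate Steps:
A = 16 (A = -2*2*(-4) = -4*(-4) = 16)
R = -32 (R = -16 - 1*16 = -16 - 16 = -32)
R*(-204 - 1*(-483)) = -32*(-204 - 1*(-483)) = -32*(-204 + 483) = -32*279 = -8928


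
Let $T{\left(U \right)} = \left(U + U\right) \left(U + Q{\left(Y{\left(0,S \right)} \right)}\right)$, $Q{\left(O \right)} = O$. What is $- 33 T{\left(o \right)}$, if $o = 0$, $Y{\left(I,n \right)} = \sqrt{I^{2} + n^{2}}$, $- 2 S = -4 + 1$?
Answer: $0$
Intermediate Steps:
$S = \frac{3}{2}$ ($S = - \frac{-4 + 1}{2} = \left(- \frac{1}{2}\right) \left(-3\right) = \frac{3}{2} \approx 1.5$)
$T{\left(U \right)} = 2 U \left(\frac{3}{2} + U\right)$ ($T{\left(U \right)} = \left(U + U\right) \left(U + \sqrt{0^{2} + \left(\frac{3}{2}\right)^{2}}\right) = 2 U \left(U + \sqrt{0 + \frac{9}{4}}\right) = 2 U \left(U + \sqrt{\frac{9}{4}}\right) = 2 U \left(U + \frac{3}{2}\right) = 2 U \left(\frac{3}{2} + U\right)$)
$- 33 T{\left(o \right)} = - 33 \cdot 0 \left(3 + 2 \cdot 0\right) = - 33 \cdot 0 \left(3 + 0\right) = - 33 \cdot 0 \cdot 3 = \left(-33\right) 0 = 0$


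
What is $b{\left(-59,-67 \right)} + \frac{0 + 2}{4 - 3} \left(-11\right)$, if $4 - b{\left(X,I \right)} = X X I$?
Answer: $233209$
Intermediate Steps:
$b{\left(X,I \right)} = 4 - I X^{2}$ ($b{\left(X,I \right)} = 4 - X X I = 4 - X^{2} I = 4 - I X^{2}$)
$b{\left(-59,-67 \right)} + \frac{0 + 2}{4 - 3} \left(-11\right) = \left(4 - - 67 \left(-59\right)^{2}\right) + \frac{0 + 2}{4 - 3} \left(-11\right) = \left(4 - \left(-67\right) 3481\right) + 1^{-1} \cdot 2 \left(-11\right) = \left(4 + 233227\right) + 1 \cdot 2 \left(-11\right) = 233231 + 2 \left(-11\right) = 233231 - 22 = 233209$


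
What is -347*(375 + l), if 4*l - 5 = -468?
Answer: -359839/4 ≈ -89960.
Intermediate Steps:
l = -463/4 (l = 5/4 + (¼)*(-468) = 5/4 - 117 = -463/4 ≈ -115.75)
-347*(375 + l) = -347*(375 - 463/4) = -347*1037/4 = -359839/4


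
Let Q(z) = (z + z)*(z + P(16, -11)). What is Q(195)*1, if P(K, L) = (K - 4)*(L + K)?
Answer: 99450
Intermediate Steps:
P(K, L) = (-4 + K)*(K + L)
Q(z) = 2*z*(60 + z) (Q(z) = (z + z)*(z + (16² - 4*16 - 4*(-11) + 16*(-11))) = (2*z)*(z + (256 - 64 + 44 - 176)) = (2*z)*(z + 60) = (2*z)*(60 + z) = 2*z*(60 + z))
Q(195)*1 = (2*195*(60 + 195))*1 = (2*195*255)*1 = 99450*1 = 99450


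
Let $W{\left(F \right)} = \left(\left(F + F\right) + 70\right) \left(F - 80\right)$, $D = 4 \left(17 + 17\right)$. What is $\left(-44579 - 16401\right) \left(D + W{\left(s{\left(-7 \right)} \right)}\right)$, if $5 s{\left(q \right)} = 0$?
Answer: $333194720$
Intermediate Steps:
$s{\left(q \right)} = 0$ ($s{\left(q \right)} = \frac{1}{5} \cdot 0 = 0$)
$D = 136$ ($D = 4 \cdot 34 = 136$)
$W{\left(F \right)} = \left(-80 + F\right) \left(70 + 2 F\right)$ ($W{\left(F \right)} = \left(2 F + 70\right) \left(-80 + F\right) = \left(70 + 2 F\right) \left(-80 + F\right) = \left(-80 + F\right) \left(70 + 2 F\right)$)
$\left(-44579 - 16401\right) \left(D + W{\left(s{\left(-7 \right)} \right)}\right) = \left(-44579 - 16401\right) \left(136 - \left(5600 - 2 \cdot 0^{2}\right)\right) = - 60980 \left(136 + \left(-5600 + 0 + 2 \cdot 0\right)\right) = - 60980 \left(136 + \left(-5600 + 0 + 0\right)\right) = - 60980 \left(136 - 5600\right) = \left(-60980\right) \left(-5464\right) = 333194720$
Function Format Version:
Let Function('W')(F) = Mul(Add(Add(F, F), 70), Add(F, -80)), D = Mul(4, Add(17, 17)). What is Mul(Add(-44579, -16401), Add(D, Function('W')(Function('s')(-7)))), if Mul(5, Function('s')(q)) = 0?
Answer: 333194720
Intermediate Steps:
Function('s')(q) = 0 (Function('s')(q) = Mul(Rational(1, 5), 0) = 0)
D = 136 (D = Mul(4, 34) = 136)
Function('W')(F) = Mul(Add(-80, F), Add(70, Mul(2, F))) (Function('W')(F) = Mul(Add(Mul(2, F), 70), Add(-80, F)) = Mul(Add(70, Mul(2, F)), Add(-80, F)) = Mul(Add(-80, F), Add(70, Mul(2, F))))
Mul(Add(-44579, -16401), Add(D, Function('W')(Function('s')(-7)))) = Mul(Add(-44579, -16401), Add(136, Add(-5600, Mul(-90, 0), Mul(2, Pow(0, 2))))) = Mul(-60980, Add(136, Add(-5600, 0, Mul(2, 0)))) = Mul(-60980, Add(136, Add(-5600, 0, 0))) = Mul(-60980, Add(136, -5600)) = Mul(-60980, -5464) = 333194720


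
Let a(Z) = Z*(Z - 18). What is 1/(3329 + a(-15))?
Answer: 1/3824 ≈ 0.00026151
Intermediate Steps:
a(Z) = Z*(-18 + Z)
1/(3329 + a(-15)) = 1/(3329 - 15*(-18 - 15)) = 1/(3329 - 15*(-33)) = 1/(3329 + 495) = 1/3824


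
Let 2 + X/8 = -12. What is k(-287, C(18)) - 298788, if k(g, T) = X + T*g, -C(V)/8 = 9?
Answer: -278236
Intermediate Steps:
X = -112 (X = -16 + 8*(-12) = -16 - 96 = -112)
C(V) = -72 (C(V) = -8*9 = -72)
k(g, T) = -112 + T*g
k(-287, C(18)) - 298788 = (-112 - 72*(-287)) - 298788 = (-112 + 20664) - 298788 = 20552 - 298788 = -278236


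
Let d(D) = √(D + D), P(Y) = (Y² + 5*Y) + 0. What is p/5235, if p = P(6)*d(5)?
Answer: 22*√10/1745 ≈ 0.039868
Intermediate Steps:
P(Y) = Y² + 5*Y
d(D) = √2*√D (d(D) = √(2*D) = √2*√D)
p = 66*√10 (p = (6*(5 + 6))*(√2*√5) = (6*11)*√10 = 66*√10 ≈ 208.71)
p/5235 = (66*√10)/5235 = (66*√10)*(1/5235) = 22*√10/1745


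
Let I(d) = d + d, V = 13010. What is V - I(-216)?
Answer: 13442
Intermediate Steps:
I(d) = 2*d
V - I(-216) = 13010 - 2*(-216) = 13010 - 1*(-432) = 13010 + 432 = 13442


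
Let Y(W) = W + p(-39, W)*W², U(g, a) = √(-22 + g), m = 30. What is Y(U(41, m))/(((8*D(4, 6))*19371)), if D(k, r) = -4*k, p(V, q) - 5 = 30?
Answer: -665/2479488 - √19/2479488 ≈ -0.00026996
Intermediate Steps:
p(V, q) = 35 (p(V, q) = 5 + 30 = 35)
Y(W) = W + 35*W²
Y(U(41, m))/(((8*D(4, 6))*19371)) = (√(-22 + 41)*(1 + 35*√(-22 + 41)))/(((8*(-4*4))*19371)) = (√19*(1 + 35*√19))/(((8*(-16))*19371)) = (√19*(1 + 35*√19))/((-128*19371)) = (√19*(1 + 35*√19))/(-2479488) = (√19*(1 + 35*√19))*(-1/2479488) = -√19*(1 + 35*√19)/2479488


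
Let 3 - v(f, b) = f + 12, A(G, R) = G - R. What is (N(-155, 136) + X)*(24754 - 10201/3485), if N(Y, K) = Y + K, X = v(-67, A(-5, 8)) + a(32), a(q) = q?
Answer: 6124281719/3485 ≈ 1.7573e+6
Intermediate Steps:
v(f, b) = -9 - f (v(f, b) = 3 - (f + 12) = 3 - (12 + f) = 3 + (-12 - f) = -9 - f)
X = 90 (X = (-9 - 1*(-67)) + 32 = (-9 + 67) + 32 = 58 + 32 = 90)
N(Y, K) = K + Y
(N(-155, 136) + X)*(24754 - 10201/3485) = ((136 - 155) + 90)*(24754 - 10201/3485) = (-19 + 90)*(24754 - 10201*1/3485) = 71*(24754 - 10201/3485) = 71*(86257489/3485) = 6124281719/3485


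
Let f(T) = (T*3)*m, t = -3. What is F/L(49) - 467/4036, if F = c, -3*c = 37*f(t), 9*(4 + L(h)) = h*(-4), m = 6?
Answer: -759379/29261 ≈ -25.952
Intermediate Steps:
L(h) = -4 - 4*h/9 (L(h) = -4 + (h*(-4))/9 = -4 + (-4*h)/9 = -4 - 4*h/9)
f(T) = 18*T (f(T) = (T*3)*6 = (3*T)*6 = 18*T)
c = 666 (c = -37*18*(-3)/3 = -37*(-54)/3 = -⅓*(-1998) = 666)
F = 666
F/L(49) - 467/4036 = 666/(-4 - 4/9*49) - 467/4036 = 666/(-4 - 196/9) - 467*1/4036 = 666/(-232/9) - 467/4036 = 666*(-9/232) - 467/4036 = -2997/116 - 467/4036 = -759379/29261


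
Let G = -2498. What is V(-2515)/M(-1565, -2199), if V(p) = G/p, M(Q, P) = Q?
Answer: -2498/3935975 ≈ -0.00063466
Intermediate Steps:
V(p) = -2498/p
V(-2515)/M(-1565, -2199) = -2498/(-2515)/(-1565) = -2498*(-1/2515)*(-1/1565) = (2498/2515)*(-1/1565) = -2498/3935975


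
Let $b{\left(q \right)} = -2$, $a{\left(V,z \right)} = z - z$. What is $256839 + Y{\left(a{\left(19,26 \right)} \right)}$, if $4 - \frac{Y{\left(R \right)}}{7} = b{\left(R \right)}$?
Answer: $256881$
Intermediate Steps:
$a{\left(V,z \right)} = 0$
$Y{\left(R \right)} = 42$ ($Y{\left(R \right)} = 28 - -14 = 28 + 14 = 42$)
$256839 + Y{\left(a{\left(19,26 \right)} \right)} = 256839 + 42 = 256881$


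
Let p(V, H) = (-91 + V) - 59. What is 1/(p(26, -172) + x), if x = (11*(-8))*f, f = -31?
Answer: 1/2604 ≈ 0.00038402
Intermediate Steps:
x = 2728 (x = (11*(-8))*(-31) = -88*(-31) = 2728)
p(V, H) = -150 + V
1/(p(26, -172) + x) = 1/((-150 + 26) + 2728) = 1/(-124 + 2728) = 1/2604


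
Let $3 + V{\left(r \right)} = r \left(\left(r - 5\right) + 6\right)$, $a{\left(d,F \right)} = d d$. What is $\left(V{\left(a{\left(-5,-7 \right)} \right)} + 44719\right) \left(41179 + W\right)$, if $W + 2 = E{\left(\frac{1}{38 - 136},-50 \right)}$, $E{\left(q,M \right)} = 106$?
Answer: $1872844578$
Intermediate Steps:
$a{\left(d,F \right)} = d^{2}$
$W = 104$ ($W = -2 + 106 = 104$)
$V{\left(r \right)} = -3 + r \left(1 + r\right)$ ($V{\left(r \right)} = -3 + r \left(\left(r - 5\right) + 6\right) = -3 + r \left(\left(-5 + r\right) + 6\right) = -3 + r \left(1 + r\right)$)
$\left(V{\left(a{\left(-5,-7 \right)} \right)} + 44719\right) \left(41179 + W\right) = \left(\left(-3 + \left(-5\right)^{2} + \left(\left(-5\right)^{2}\right)^{2}\right) + 44719\right) \left(41179 + 104\right) = \left(\left(-3 + 25 + 25^{2}\right) + 44719\right) 41283 = \left(\left(-3 + 25 + 625\right) + 44719\right) 41283 = \left(647 + 44719\right) 41283 = 45366 \cdot 41283 = 1872844578$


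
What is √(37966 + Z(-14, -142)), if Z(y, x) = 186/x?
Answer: √191380003/71 ≈ 194.85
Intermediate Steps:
√(37966 + Z(-14, -142)) = √(37966 + 186/(-142)) = √(37966 + 186*(-1/142)) = √(37966 - 93/71) = √(2695493/71) = √191380003/71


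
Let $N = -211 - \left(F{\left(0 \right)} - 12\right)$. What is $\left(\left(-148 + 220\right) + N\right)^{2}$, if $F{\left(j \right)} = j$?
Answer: $16129$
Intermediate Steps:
$N = -199$ ($N = -211 - \left(0 - 12\right) = -211 - -12 = -211 + 12 = -199$)
$\left(\left(-148 + 220\right) + N\right)^{2} = \left(\left(-148 + 220\right) - 199\right)^{2} = \left(72 - 199\right)^{2} = \left(-127\right)^{2} = 16129$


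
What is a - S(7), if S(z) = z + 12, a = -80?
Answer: -99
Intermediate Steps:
S(z) = 12 + z
a - S(7) = -80 - (12 + 7) = -80 - 1*19 = -80 - 19 = -99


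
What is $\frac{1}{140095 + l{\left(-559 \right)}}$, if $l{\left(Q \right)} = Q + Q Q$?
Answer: $\frac{1}{452017} \approx 2.2123 \cdot 10^{-6}$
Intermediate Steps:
$l{\left(Q \right)} = Q + Q^{2}$
$\frac{1}{140095 + l{\left(-559 \right)}} = \frac{1}{140095 - 559 \left(1 - 559\right)} = \frac{1}{140095 - -311922} = \frac{1}{140095 + 311922} = \frac{1}{452017}$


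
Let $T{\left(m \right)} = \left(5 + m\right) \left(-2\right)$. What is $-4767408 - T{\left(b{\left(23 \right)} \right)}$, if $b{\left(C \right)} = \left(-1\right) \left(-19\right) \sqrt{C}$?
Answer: $-4767398 + 38 \sqrt{23} \approx -4.7672 \cdot 10^{6}$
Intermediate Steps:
$b{\left(C \right)} = 19 \sqrt{C}$
$T{\left(m \right)} = -10 - 2 m$
$-4767408 - T{\left(b{\left(23 \right)} \right)} = -4767408 - \left(-10 - 2 \cdot 19 \sqrt{23}\right) = -4767408 - \left(-10 - 38 \sqrt{23}\right) = -4767408 + \left(10 + 38 \sqrt{23}\right) = -4767398 + 38 \sqrt{23}$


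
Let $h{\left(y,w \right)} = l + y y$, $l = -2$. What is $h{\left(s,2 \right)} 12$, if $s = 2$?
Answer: $24$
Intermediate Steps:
$h{\left(y,w \right)} = -2 + y^{2}$ ($h{\left(y,w \right)} = -2 + y y = -2 + y^{2}$)
$h{\left(s,2 \right)} 12 = \left(-2 + 2^{2}\right) 12 = \left(-2 + 4\right) 12 = 2 \cdot 12 = 24$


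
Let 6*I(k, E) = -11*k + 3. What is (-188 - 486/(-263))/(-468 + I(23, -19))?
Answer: 146874/402127 ≈ 0.36524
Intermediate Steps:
I(k, E) = ½ - 11*k/6 (I(k, E) = (-11*k + 3)/6 = (3 - 11*k)/6 = ½ - 11*k/6)
(-188 - 486/(-263))/(-468 + I(23, -19)) = (-188 - 486/(-263))/(-468 + (½ - 11/6*23)) = (-188 - 486*(-1/263))/(-468 + (½ - 253/6)) = (-188 + 486/263)/(-468 - 125/3) = -48958/(263*(-1529/3)) = -48958/263*(-3/1529) = 146874/402127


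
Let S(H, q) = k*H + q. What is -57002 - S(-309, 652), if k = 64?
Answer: -37878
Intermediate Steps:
S(H, q) = q + 64*H (S(H, q) = 64*H + q = q + 64*H)
-57002 - S(-309, 652) = -57002 - (652 + 64*(-309)) = -57002 - (652 - 19776) = -57002 - 1*(-19124) = -57002 + 19124 = -37878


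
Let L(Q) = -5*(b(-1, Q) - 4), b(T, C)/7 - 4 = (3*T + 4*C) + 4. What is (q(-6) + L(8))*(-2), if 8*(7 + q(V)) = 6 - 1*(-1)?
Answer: 10249/4 ≈ 2562.3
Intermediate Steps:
q(V) = -49/8 (q(V) = -7 + (6 - 1*(-1))/8 = -7 + (6 + 1)/8 = -7 + (⅛)*7 = -7 + 7/8 = -49/8)
b(T, C) = 56 + 21*T + 28*C (b(T, C) = 28 + 7*((3*T + 4*C) + 4) = 28 + 7*(4 + 3*T + 4*C) = 28 + (28 + 21*T + 28*C) = 56 + 21*T + 28*C)
L(Q) = -155 - 140*Q (L(Q) = -5*((56 + 21*(-1) + 28*Q) - 4) = -5*((56 - 21 + 28*Q) - 4) = -5*((35 + 28*Q) - 4) = -5*(31 + 28*Q) = -155 - 140*Q)
(q(-6) + L(8))*(-2) = (-49/8 + (-155 - 140*8))*(-2) = (-49/8 + (-155 - 1120))*(-2) = (-49/8 - 1275)*(-2) = -10249/8*(-2) = 10249/4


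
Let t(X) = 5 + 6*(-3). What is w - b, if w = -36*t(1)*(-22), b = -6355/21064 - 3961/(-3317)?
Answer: -719436544217/69869288 ≈ -10297.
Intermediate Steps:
t(X) = -13 (t(X) = 5 - 18 = -13)
b = 62354969/69869288 (b = -6355*1/21064 - 3961*(-1/3317) = -6355/21064 + 3961/3317 = 62354969/69869288 ≈ 0.89245)
w = -10296 (w = -36*(-13)*(-22) = 468*(-22) = -10296)
w - b = -10296 - 1*62354969/69869288 = -10296 - 62354969/69869288 = -719436544217/69869288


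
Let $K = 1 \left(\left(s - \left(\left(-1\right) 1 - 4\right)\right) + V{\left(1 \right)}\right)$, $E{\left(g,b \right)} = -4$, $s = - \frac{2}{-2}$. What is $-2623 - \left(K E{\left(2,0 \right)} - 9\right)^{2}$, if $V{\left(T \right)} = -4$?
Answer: $-2912$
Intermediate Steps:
$s = 1$ ($s = \left(-2\right) \left(- \frac{1}{2}\right) = 1$)
$K = 2$ ($K = 1 \left(\left(1 - \left(\left(-1\right) 1 - 4\right)\right) - 4\right) = 1 \left(\left(1 - \left(-1 - 4\right)\right) - 4\right) = 1 \left(\left(1 - -5\right) - 4\right) = 1 \left(\left(1 + 5\right) - 4\right) = 1 \left(6 - 4\right) = 1 \cdot 2 = 2$)
$-2623 - \left(K E{\left(2,0 \right)} - 9\right)^{2} = -2623 - \left(2 \left(-4\right) - 9\right)^{2} = -2623 - \left(-8 - 9\right)^{2} = -2623 - \left(-17\right)^{2} = -2623 - 289 = -2912$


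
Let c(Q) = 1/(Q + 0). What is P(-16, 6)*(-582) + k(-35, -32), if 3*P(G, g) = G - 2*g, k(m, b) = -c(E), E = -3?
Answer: 16297/3 ≈ 5432.3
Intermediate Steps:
c(Q) = 1/Q
k(m, b) = ⅓ (k(m, b) = -1/(-3) = -1*(-⅓) = ⅓)
P(G, g) = -2*g/3 + G/3 (P(G, g) = (G - 2*g)/3 = -2*g/3 + G/3)
P(-16, 6)*(-582) + k(-35, -32) = (-⅔*6 + (⅓)*(-16))*(-582) + ⅓ = (-4 - 16/3)*(-582) + ⅓ = -28/3*(-582) + ⅓ = 5432 + ⅓ = 16297/3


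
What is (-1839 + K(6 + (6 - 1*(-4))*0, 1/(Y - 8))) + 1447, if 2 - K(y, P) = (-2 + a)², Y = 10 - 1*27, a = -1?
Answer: -399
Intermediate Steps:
Y = -17 (Y = 10 - 27 = -17)
K(y, P) = -7 (K(y, P) = 2 - (-2 - 1)² = 2 - 1*(-3)² = 2 - 1*9 = 2 - 9 = -7)
(-1839 + K(6 + (6 - 1*(-4))*0, 1/(Y - 8))) + 1447 = (-1839 - 7) + 1447 = -1846 + 1447 = -399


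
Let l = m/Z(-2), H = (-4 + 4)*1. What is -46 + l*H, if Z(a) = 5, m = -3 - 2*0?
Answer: -46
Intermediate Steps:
m = -3 (m = -3 + 0 = -3)
H = 0 (H = 0*1 = 0)
l = -⅗ (l = -3/5 = -3*⅕ = -⅗ ≈ -0.60000)
-46 + l*H = -46 - ⅗*0 = -46 + 0 = -46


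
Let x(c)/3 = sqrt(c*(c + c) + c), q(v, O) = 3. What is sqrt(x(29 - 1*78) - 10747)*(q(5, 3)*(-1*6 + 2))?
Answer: -12*I*sqrt(10747 - 21*sqrt(97)) ≈ -1232.0*I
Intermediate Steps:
x(c) = 3*sqrt(c + 2*c**2) (x(c) = 3*sqrt(c*(c + c) + c) = 3*sqrt(c*(2*c) + c) = 3*sqrt(2*c**2 + c) = 3*sqrt(c + 2*c**2))
sqrt(x(29 - 1*78) - 10747)*(q(5, 3)*(-1*6 + 2)) = sqrt(3*sqrt((29 - 1*78)*(1 + 2*(29 - 1*78))) - 10747)*(3*(-1*6 + 2)) = sqrt(3*sqrt((29 - 78)*(1 + 2*(29 - 78))) - 10747)*(3*(-6 + 2)) = sqrt(3*sqrt(-49*(1 + 2*(-49))) - 10747)*(3*(-4)) = sqrt(3*sqrt(-49*(1 - 98)) - 10747)*(-12) = sqrt(3*sqrt(-49*(-97)) - 10747)*(-12) = sqrt(3*sqrt(4753) - 10747)*(-12) = sqrt(3*(7*sqrt(97)) - 10747)*(-12) = sqrt(21*sqrt(97) - 10747)*(-12) = sqrt(-10747 + 21*sqrt(97))*(-12) = -12*sqrt(-10747 + 21*sqrt(97))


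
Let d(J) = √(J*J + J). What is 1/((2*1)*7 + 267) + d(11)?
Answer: 1/281 + 2*√33 ≈ 11.493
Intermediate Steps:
d(J) = √(J + J²) (d(J) = √(J² + J) = √(J + J²))
1/((2*1)*7 + 267) + d(11) = 1/((2*1)*7 + 267) + √(11*(1 + 11)) = 1/(2*7 + 267) + √(11*12) = 1/(14 + 267) + √132 = 1/281 + 2*√33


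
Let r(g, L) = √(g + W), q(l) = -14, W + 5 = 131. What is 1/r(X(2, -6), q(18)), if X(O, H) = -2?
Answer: √31/62 ≈ 0.089803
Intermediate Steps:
W = 126 (W = -5 + 131 = 126)
r(g, L) = √(126 + g) (r(g, L) = √(g + 126) = √(126 + g))
1/r(X(2, -6), q(18)) = 1/(√(126 - 2)) = 1/(√124) = 1/(2*√31) = √31/62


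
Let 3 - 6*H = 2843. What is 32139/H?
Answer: -96417/1420 ≈ -67.899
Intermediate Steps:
H = -1420/3 (H = ½ - ⅙*2843 = ½ - 2843/6 = -1420/3 ≈ -473.33)
32139/H = 32139/(-1420/3) = 32139*(-3/1420) = -96417/1420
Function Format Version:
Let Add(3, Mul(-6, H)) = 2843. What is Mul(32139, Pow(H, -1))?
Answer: Rational(-96417, 1420) ≈ -67.899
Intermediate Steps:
H = Rational(-1420, 3) (H = Add(Rational(1, 2), Mul(Rational(-1, 6), 2843)) = Add(Rational(1, 2), Rational(-2843, 6)) = Rational(-1420, 3) ≈ -473.33)
Mul(32139, Pow(H, -1)) = Mul(32139, Pow(Rational(-1420, 3), -1)) = Mul(32139, Rational(-3, 1420)) = Rational(-96417, 1420)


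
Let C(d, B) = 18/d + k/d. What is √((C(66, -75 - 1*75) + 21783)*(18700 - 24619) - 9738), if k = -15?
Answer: I*√62408694678/22 ≈ 11355.0*I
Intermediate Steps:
C(d, B) = 3/d (C(d, B) = 18/d - 15/d = 3/d)
√((C(66, -75 - 1*75) + 21783)*(18700 - 24619) - 9738) = √((3/66 + 21783)*(18700 - 24619) - 9738) = √((3*(1/66) + 21783)*(-5919) - 9738) = √((1/22 + 21783)*(-5919) - 9738) = √((479227/22)*(-5919) - 9738) = √(-2836544613/22 - 9738) = √(-2836758849/22) = I*√62408694678/22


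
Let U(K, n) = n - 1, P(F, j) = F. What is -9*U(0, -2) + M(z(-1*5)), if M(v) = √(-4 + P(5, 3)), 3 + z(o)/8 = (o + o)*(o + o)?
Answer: 28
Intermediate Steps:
z(o) = -24 + 32*o² (z(o) = -24 + 8*((o + o)*(o + o)) = -24 + 8*((2*o)*(2*o)) = -24 + 8*(4*o²) = -24 + 32*o²)
U(K, n) = -1 + n
M(v) = 1 (M(v) = √(-4 + 5) = √1 = 1)
-9*U(0, -2) + M(z(-1*5)) = -9*(-1 - 2) + 1 = -9*(-3) + 1 = 27 + 1 = 28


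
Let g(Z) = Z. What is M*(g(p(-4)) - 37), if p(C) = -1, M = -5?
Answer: 190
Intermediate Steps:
M*(g(p(-4)) - 37) = -5*(-1 - 37) = -5*(-38) = 190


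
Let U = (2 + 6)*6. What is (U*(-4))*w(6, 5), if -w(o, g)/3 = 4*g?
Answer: 11520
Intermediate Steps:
U = 48 (U = 8*6 = 48)
w(o, g) = -12*g
(U*(-4))*w(6, 5) = (48*(-4))*(-12*5) = -192*(-60) = 11520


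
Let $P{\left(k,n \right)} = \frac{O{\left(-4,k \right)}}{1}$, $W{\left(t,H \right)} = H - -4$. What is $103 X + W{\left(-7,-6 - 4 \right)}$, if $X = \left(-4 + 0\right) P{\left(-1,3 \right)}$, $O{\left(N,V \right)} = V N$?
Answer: $-1654$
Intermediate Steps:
$O{\left(N,V \right)} = N V$
$W{\left(t,H \right)} = 4 + H$ ($W{\left(t,H \right)} = H + 4 = 4 + H$)
$P{\left(k,n \right)} = - 4 k$ ($P{\left(k,n \right)} = \frac{\left(-4\right) k}{1} = - 4 k 1 = - 4 k$)
$X = -16$ ($X = \left(-4 + 0\right) \left(\left(-4\right) \left(-1\right)\right) = \left(-4\right) 4 = -16$)
$103 X + W{\left(-7,-6 - 4 \right)} = 103 \left(-16\right) + \left(4 - 10\right) = -1648 + \left(4 - 10\right) = -1648 - 6 = -1654$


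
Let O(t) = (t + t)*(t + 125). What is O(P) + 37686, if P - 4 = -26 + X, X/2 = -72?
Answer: 51298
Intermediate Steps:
X = -144 (X = 2*(-72) = -144)
P = -166 (P = 4 + (-26 - 144) = 4 - 170 = -166)
O(t) = 2*t*(125 + t) (O(t) = (2*t)*(125 + t) = 2*t*(125 + t))
O(P) + 37686 = 2*(-166)*(125 - 166) + 37686 = 2*(-166)*(-41) + 37686 = 13612 + 37686 = 51298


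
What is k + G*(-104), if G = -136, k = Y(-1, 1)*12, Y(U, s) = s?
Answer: 14156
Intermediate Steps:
k = 12 (k = 1*12 = 12)
k + G*(-104) = 12 - 136*(-104) = 12 + 14144 = 14156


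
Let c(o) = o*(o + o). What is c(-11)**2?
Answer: 58564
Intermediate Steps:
c(o) = 2*o**2 (c(o) = o*(2*o) = 2*o**2)
c(-11)**2 = (2*(-11)**2)**2 = (2*121)**2 = 242**2 = 58564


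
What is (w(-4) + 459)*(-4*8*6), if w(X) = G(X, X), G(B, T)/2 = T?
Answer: -86592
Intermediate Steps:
G(B, T) = 2*T
w(X) = 2*X
(w(-4) + 459)*(-4*8*6) = (2*(-4) + 459)*(-4*8*6) = (-8 + 459)*(-32*6) = 451*(-192) = -86592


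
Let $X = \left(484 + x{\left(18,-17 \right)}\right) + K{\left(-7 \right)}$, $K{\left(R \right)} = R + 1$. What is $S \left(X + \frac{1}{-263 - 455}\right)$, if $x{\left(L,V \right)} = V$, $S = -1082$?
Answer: $- \frac{179069377}{359} \approx -4.988 \cdot 10^{5}$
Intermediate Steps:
$K{\left(R \right)} = 1 + R$
$X = 461$ ($X = \left(484 - 17\right) + \left(1 - 7\right) = 467 - 6 = 461$)
$S \left(X + \frac{1}{-263 - 455}\right) = - 1082 \left(461 + \frac{1}{-263 - 455}\right) = - 1082 \left(461 + \frac{1}{-718}\right) = - 1082 \left(461 - \frac{1}{718}\right) = \left(-1082\right) \frac{330997}{718} = - \frac{179069377}{359}$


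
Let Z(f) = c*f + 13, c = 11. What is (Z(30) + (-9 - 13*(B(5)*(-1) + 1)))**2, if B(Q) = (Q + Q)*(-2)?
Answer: 3721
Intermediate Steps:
B(Q) = -4*Q (B(Q) = (2*Q)*(-2) = -4*Q)
Z(f) = 13 + 11*f (Z(f) = 11*f + 13 = 13 + 11*f)
(Z(30) + (-9 - 13*(B(5)*(-1) + 1)))**2 = ((13 + 11*30) + (-9 - 13*(-4*5*(-1) + 1)))**2 = ((13 + 330) + (-9 - 13*(-20*(-1) + 1)))**2 = (343 + (-9 - 13*(20 + 1)))**2 = (343 + (-9 - 13*21))**2 = (343 + (-9 - 273))**2 = (343 - 282)**2 = 61**2 = 3721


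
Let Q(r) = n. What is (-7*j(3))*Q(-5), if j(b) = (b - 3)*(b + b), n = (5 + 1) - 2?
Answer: 0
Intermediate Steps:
n = 4 (n = 6 - 2 = 4)
Q(r) = 4
j(b) = 2*b*(-3 + b) (j(b) = (-3 + b)*(2*b) = 2*b*(-3 + b))
(-7*j(3))*Q(-5) = -14*3*(-3 + 3)*4 = -14*3*0*4 = -7*0*4 = 0*4 = 0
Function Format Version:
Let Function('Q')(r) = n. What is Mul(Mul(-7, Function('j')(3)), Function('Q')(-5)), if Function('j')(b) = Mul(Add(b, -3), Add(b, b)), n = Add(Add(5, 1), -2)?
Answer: 0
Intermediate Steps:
n = 4 (n = Add(6, -2) = 4)
Function('Q')(r) = 4
Function('j')(b) = Mul(2, b, Add(-3, b)) (Function('j')(b) = Mul(Add(-3, b), Mul(2, b)) = Mul(2, b, Add(-3, b)))
Mul(Mul(-7, Function('j')(3)), Function('Q')(-5)) = Mul(Mul(-7, Mul(2, 3, Add(-3, 3))), 4) = Mul(Mul(-7, Mul(2, 3, 0)), 4) = Mul(Mul(-7, 0), 4) = Mul(0, 4) = 0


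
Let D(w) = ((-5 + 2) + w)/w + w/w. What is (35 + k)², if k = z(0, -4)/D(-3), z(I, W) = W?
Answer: 10201/9 ≈ 1133.4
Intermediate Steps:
D(w) = 1 + (-3 + w)/w (D(w) = (-3 + w)/w + 1 = 1 + (-3 + w)/w)
k = -4/3 (k = -4/(2 - 3/(-3)) = -4/(2 - 3*(-⅓)) = -4/(2 + 1) = -4/3 ≈ -1.3333)
(35 + k)² = (35 - 4/3)² = (101/3)² = 10201/9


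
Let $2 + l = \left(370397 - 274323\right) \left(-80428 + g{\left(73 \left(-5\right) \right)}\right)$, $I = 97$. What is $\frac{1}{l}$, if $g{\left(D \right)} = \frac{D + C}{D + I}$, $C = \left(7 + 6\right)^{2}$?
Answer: $- \frac{67}{517706950532} \approx -1.2942 \cdot 10^{-10}$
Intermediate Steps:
$C = 169$ ($C = 13^{2} = 169$)
$g{\left(D \right)} = \frac{169 + D}{97 + D}$ ($g{\left(D \right)} = \frac{D + 169}{D + 97} = \frac{169 + D}{97 + D}$)
$l = - \frac{517706950532}{67}$ ($l = -2 + \left(370397 - 274323\right) \left(-80428 + \frac{169 + 73 \left(-5\right)}{97 + 73 \left(-5\right)}\right) = -2 + 96074 \left(-80428 + \frac{169 - 365}{97 - 365}\right) = -2 + 96074 \left(-80428 + \frac{1}{-268} \left(-196\right)\right) = -2 + 96074 \left(-80428 - - \frac{49}{67}\right) = -2 + 96074 \left(-80428 + \frac{49}{67}\right) = -2 + 96074 \left(- \frac{5388627}{67}\right) = -2 - \frac{517706950398}{67} = - \frac{517706950532}{67} \approx -7.727 \cdot 10^{9}$)
$\frac{1}{l} = \frac{1}{- \frac{517706950532}{67}} = - \frac{67}{517706950532}$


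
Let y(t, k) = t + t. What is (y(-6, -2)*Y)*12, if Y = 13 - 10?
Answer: -432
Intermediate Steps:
y(t, k) = 2*t
Y = 3
(y(-6, -2)*Y)*12 = ((2*(-6))*3)*12 = -12*3*12 = -36*12 = -432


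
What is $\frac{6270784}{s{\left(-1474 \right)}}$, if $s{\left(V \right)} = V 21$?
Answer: $- \frac{3135392}{15477} \approx -202.58$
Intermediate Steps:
$s{\left(V \right)} = 21 V$
$\frac{6270784}{s{\left(-1474 \right)}} = \frac{6270784}{21 \left(-1474\right)} = \frac{6270784}{-30954} = 6270784 \left(- \frac{1}{30954}\right) = - \frac{3135392}{15477}$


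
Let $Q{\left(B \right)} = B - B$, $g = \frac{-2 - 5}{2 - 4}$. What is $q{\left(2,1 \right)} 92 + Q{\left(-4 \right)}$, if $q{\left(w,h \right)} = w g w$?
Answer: $1288$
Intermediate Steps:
$g = \frac{7}{2}$ ($g = - \frac{7}{-2} = \left(-7\right) \left(- \frac{1}{2}\right) = \frac{7}{2} \approx 3.5$)
$Q{\left(B \right)} = 0$
$q{\left(w,h \right)} = \frac{7 w^{2}}{2}$ ($q{\left(w,h \right)} = w \frac{7}{2} w = \frac{7 w}{2} w = \frac{7 w^{2}}{2}$)
$q{\left(2,1 \right)} 92 + Q{\left(-4 \right)} = \frac{7 \cdot 2^{2}}{2} \cdot 92 + 0 = \frac{7}{2} \cdot 4 \cdot 92 + 0 = 14 \cdot 92 + 0 = 1288 + 0 = 1288$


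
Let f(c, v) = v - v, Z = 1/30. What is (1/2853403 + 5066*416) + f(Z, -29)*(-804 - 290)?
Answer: 6013421272769/2853403 ≈ 2.1075e+6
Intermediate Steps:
Z = 1/30 ≈ 0.033333
f(c, v) = 0
(1/2853403 + 5066*416) + f(Z, -29)*(-804 - 290) = (1/2853403 + 5066*416) + 0*(-804 - 290) = (1/2853403 + 2107456) + 0*(-1094) = 6013421272769/2853403 + 0 = 6013421272769/2853403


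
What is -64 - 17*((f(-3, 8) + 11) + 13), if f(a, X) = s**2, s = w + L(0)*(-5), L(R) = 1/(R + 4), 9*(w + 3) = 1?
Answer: -989129/1296 ≈ -763.22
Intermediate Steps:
w = -26/9 (w = -3 + (1/9)*1 = -3 + 1/9 = -26/9 ≈ -2.8889)
L(R) = 1/(4 + R)
s = -149/36 (s = -26/9 - 5/(4 + 0) = -26/9 - 5/4 = -149/36 ≈ -4.1389)
f(a, X) = 22201/1296 (f(a, X) = (-149/36)**2 = 22201/1296)
-64 - 17*((f(-3, 8) + 11) + 13) = -64 - 17*((22201/1296 + 11) + 13) = -64 - 17*(36457/1296 + 13) = -64 - 17*53305/1296 = -64 - 906185/1296 = -989129/1296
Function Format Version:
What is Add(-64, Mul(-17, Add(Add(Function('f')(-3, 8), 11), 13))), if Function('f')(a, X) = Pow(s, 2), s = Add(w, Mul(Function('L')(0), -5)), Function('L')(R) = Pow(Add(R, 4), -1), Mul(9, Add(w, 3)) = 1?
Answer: Rational(-989129, 1296) ≈ -763.22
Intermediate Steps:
w = Rational(-26, 9) (w = Add(-3, Mul(Rational(1, 9), 1)) = Add(-3, Rational(1, 9)) = Rational(-26, 9) ≈ -2.8889)
Function('L')(R) = Pow(Add(4, R), -1)
s = Rational(-149, 36) (s = Add(Rational(-26, 9), Mul(Pow(Add(4, 0), -1), -5)) = Add(Rational(-26, 9), Mul(Pow(4, -1), -5)) = Add(Rational(-26, 9), Mul(Rational(1, 4), -5)) = Add(Rational(-26, 9), Rational(-5, 4)) = Rational(-149, 36) ≈ -4.1389)
Function('f')(a, X) = Rational(22201, 1296) (Function('f')(a, X) = Pow(Rational(-149, 36), 2) = Rational(22201, 1296))
Add(-64, Mul(-17, Add(Add(Function('f')(-3, 8), 11), 13))) = Add(-64, Mul(-17, Add(Add(Rational(22201, 1296), 11), 13))) = Add(-64, Mul(-17, Add(Rational(36457, 1296), 13))) = Add(-64, Mul(-17, Rational(53305, 1296))) = Add(-64, Rational(-906185, 1296)) = Rational(-989129, 1296)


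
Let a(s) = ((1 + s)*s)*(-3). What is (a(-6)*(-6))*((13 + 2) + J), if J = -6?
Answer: 4860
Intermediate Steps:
a(s) = -3*s*(1 + s) (a(s) = (s*(1 + s))*(-3) = -3*s*(1 + s))
(a(-6)*(-6))*((13 + 2) + J) = (-3*(-6)*(1 - 6)*(-6))*((13 + 2) - 6) = (-3*(-6)*(-5)*(-6))*(15 - 6) = -90*(-6)*9 = 540*9 = 4860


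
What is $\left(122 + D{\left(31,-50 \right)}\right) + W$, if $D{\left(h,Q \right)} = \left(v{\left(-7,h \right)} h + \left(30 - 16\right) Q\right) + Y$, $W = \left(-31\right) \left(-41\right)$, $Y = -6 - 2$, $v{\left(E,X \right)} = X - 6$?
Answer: $1460$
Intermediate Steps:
$v{\left(E,X \right)} = -6 + X$ ($v{\left(E,X \right)} = X - 6 = -6 + X$)
$Y = -8$ ($Y = -6 - 2 = -8$)
$W = 1271$
$D{\left(h,Q \right)} = -8 + 14 Q + h \left(-6 + h\right)$ ($D{\left(h,Q \right)} = \left(\left(-6 + h\right) h + \left(30 - 16\right) Q\right) - 8 = \left(h \left(-6 + h\right) + \left(30 - 16\right) Q\right) - 8 = \left(h \left(-6 + h\right) + 14 Q\right) - 8 = \left(14 Q + h \left(-6 + h\right)\right) - 8 = -8 + 14 Q + h \left(-6 + h\right)$)
$\left(122 + D{\left(31,-50 \right)}\right) + W = \left(122 + \left(-8 + 14 \left(-50\right) + 31 \left(-6 + 31\right)\right)\right) + 1271 = \left(122 - -67\right) + 1271 = \left(122 + 67\right) + 1271 = 189 + 1271 = 1460$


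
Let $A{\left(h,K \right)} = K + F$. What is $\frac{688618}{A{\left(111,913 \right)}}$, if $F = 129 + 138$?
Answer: $\frac{344309}{590} \approx 583.57$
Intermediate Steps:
$F = 267$
$A{\left(h,K \right)} = 267 + K$ ($A{\left(h,K \right)} = K + 267 = 267 + K$)
$\frac{688618}{A{\left(111,913 \right)}} = \frac{688618}{267 + 913} = \frac{688618}{1180} = 688618 \cdot \frac{1}{1180} = \frac{344309}{590}$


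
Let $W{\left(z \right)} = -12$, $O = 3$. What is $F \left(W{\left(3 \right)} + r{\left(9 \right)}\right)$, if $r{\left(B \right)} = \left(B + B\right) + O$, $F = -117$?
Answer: $-1053$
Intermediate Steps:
$r{\left(B \right)} = 3 + 2 B$ ($r{\left(B \right)} = \left(B + B\right) + 3 = 2 B + 3 = 3 + 2 B$)
$F \left(W{\left(3 \right)} + r{\left(9 \right)}\right) = - 117 \left(-12 + \left(3 + 2 \cdot 9\right)\right) = - 117 \left(-12 + \left(3 + 18\right)\right) = - 117 \left(-12 + 21\right) = \left(-117\right) 9 = -1053$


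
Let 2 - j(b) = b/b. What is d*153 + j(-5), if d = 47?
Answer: 7192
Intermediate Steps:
j(b) = 1 (j(b) = 2 - b/b = 2 - 1*1 = 2 - 1 = 1)
d*153 + j(-5) = 47*153 + 1 = 7191 + 1 = 7192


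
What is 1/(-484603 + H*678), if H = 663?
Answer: -1/35089 ≈ -2.8499e-5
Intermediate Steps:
1/(-484603 + H*678) = 1/(-484603 + 663*678) = 1/(-484603 + 449514) = 1/(-35089) = -1/35089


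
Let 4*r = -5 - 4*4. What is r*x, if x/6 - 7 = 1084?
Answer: -68733/2 ≈ -34367.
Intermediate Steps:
x = 6546 (x = 42 + 6*1084 = 42 + 6504 = 6546)
r = -21/4 (r = (-5 - 4*4)/4 = (-5 - 16)/4 = (1/4)*(-21) = -21/4 ≈ -5.2500)
r*x = -21/4*6546 = -68733/2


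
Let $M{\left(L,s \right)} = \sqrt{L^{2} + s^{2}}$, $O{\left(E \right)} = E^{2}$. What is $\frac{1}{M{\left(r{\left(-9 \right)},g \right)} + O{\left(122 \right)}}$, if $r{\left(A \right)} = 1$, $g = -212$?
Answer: $\frac{14884}{221488511} - \frac{\sqrt{44945}}{221488511} \approx 6.6243 \cdot 10^{-5}$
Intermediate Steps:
$\frac{1}{M{\left(r{\left(-9 \right)},g \right)} + O{\left(122 \right)}} = \frac{1}{\sqrt{1^{2} + \left(-212\right)^{2}} + 122^{2}} = \frac{1}{\sqrt{1 + 44944} + 14884} = \frac{1}{\sqrt{44945} + 14884} = \frac{1}{14884 + \sqrt{44945}}$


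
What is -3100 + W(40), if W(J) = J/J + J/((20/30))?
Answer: -3039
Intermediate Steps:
W(J) = 1 + 3*J/2 (W(J) = 1 + J/((20*(1/30))) = 1 + J/(⅔) = 1 + J*(3/2) = 1 + 3*J/2)
-3100 + W(40) = -3100 + (1 + (3/2)*40) = -3100 + (1 + 60) = -3100 + 61 = -3039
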